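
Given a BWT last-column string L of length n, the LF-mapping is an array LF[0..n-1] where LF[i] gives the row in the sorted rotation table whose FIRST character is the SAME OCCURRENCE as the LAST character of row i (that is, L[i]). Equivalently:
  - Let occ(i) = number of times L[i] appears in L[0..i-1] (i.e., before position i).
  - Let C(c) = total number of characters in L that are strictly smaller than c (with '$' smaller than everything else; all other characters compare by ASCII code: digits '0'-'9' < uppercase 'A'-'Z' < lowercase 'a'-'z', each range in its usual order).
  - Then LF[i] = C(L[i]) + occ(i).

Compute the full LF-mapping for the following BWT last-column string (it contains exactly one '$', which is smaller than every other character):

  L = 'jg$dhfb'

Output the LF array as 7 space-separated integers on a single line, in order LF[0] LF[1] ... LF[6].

Char counts: '$':1, 'b':1, 'd':1, 'f':1, 'g':1, 'h':1, 'j':1
C (first-col start): C('$')=0, C('b')=1, C('d')=2, C('f')=3, C('g')=4, C('h')=5, C('j')=6
L[0]='j': occ=0, LF[0]=C('j')+0=6+0=6
L[1]='g': occ=0, LF[1]=C('g')+0=4+0=4
L[2]='$': occ=0, LF[2]=C('$')+0=0+0=0
L[3]='d': occ=0, LF[3]=C('d')+0=2+0=2
L[4]='h': occ=0, LF[4]=C('h')+0=5+0=5
L[5]='f': occ=0, LF[5]=C('f')+0=3+0=3
L[6]='b': occ=0, LF[6]=C('b')+0=1+0=1

Answer: 6 4 0 2 5 3 1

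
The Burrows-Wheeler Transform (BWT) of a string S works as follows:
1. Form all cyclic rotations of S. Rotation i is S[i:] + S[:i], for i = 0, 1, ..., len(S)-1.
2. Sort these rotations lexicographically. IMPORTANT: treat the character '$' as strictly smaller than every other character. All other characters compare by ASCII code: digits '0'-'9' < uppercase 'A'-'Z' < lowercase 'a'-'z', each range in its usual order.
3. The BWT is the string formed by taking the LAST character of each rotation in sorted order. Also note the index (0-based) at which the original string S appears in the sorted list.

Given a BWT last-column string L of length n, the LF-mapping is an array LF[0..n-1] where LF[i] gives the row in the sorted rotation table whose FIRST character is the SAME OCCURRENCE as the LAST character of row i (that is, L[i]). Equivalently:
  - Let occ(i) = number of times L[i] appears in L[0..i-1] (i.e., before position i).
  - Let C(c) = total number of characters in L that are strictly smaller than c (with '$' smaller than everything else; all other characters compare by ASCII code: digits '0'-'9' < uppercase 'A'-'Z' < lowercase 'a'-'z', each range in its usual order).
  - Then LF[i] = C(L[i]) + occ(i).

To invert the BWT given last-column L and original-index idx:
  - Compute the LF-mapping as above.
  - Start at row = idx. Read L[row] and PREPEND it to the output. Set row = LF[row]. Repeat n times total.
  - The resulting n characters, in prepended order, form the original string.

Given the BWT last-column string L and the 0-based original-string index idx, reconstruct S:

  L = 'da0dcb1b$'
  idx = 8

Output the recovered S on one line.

Answer: da01cbbd$

Derivation:
LF mapping: 7 3 1 8 6 4 2 5 0
Walk LF starting at row 8, prepending L[row]:
  step 1: row=8, L[8]='$', prepend. Next row=LF[8]=0
  step 2: row=0, L[0]='d', prepend. Next row=LF[0]=7
  step 3: row=7, L[7]='b', prepend. Next row=LF[7]=5
  step 4: row=5, L[5]='b', prepend. Next row=LF[5]=4
  step 5: row=4, L[4]='c', prepend. Next row=LF[4]=6
  step 6: row=6, L[6]='1', prepend. Next row=LF[6]=2
  step 7: row=2, L[2]='0', prepend. Next row=LF[2]=1
  step 8: row=1, L[1]='a', prepend. Next row=LF[1]=3
  step 9: row=3, L[3]='d', prepend. Next row=LF[3]=8
Reversed output: da01cbbd$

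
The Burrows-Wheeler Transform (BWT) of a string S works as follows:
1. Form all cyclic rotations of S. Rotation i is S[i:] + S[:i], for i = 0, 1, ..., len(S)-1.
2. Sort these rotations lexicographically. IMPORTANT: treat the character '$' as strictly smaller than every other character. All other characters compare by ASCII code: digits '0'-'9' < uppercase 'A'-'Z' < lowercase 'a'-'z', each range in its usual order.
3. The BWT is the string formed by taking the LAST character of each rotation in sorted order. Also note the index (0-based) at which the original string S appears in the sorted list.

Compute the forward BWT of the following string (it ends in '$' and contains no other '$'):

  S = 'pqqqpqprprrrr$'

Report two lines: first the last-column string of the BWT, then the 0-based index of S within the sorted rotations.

All 14 rotations (rotation i = S[i:]+S[:i]):
  rot[0] = pqqqpqprprrrr$
  rot[1] = qqqpqprprrrr$p
  rot[2] = qqpqprprrrr$pq
  rot[3] = qpqprprrrr$pqq
  rot[4] = pqprprrrr$pqqq
  rot[5] = qprprrrr$pqqqp
  rot[6] = prprrrr$pqqqpq
  rot[7] = rprrrr$pqqqpqp
  rot[8] = prrrr$pqqqpqpr
  rot[9] = rrrr$pqqqpqprp
  rot[10] = rrr$pqqqpqprpr
  rot[11] = rr$pqqqpqprprr
  rot[12] = r$pqqqpqprprrr
  rot[13] = $pqqqpqprprrrr
Sorted (with $ < everything):
  sorted[0] = $pqqqpqprprrrr  (last char: 'r')
  sorted[1] = pqprprrrr$pqqq  (last char: 'q')
  sorted[2] = pqqqpqprprrrr$  (last char: '$')
  sorted[3] = prprrrr$pqqqpq  (last char: 'q')
  sorted[4] = prrrr$pqqqpqpr  (last char: 'r')
  sorted[5] = qpqprprrrr$pqq  (last char: 'q')
  sorted[6] = qprprrrr$pqqqp  (last char: 'p')
  sorted[7] = qqpqprprrrr$pq  (last char: 'q')
  sorted[8] = qqqpqprprrrr$p  (last char: 'p')
  sorted[9] = r$pqqqpqprprrr  (last char: 'r')
  sorted[10] = rprrrr$pqqqpqp  (last char: 'p')
  sorted[11] = rr$pqqqpqprprr  (last char: 'r')
  sorted[12] = rrr$pqqqpqprpr  (last char: 'r')
  sorted[13] = rrrr$pqqqpqprp  (last char: 'p')
Last column: rq$qrqpqprprrp
Original string S is at sorted index 2

Answer: rq$qrqpqprprrp
2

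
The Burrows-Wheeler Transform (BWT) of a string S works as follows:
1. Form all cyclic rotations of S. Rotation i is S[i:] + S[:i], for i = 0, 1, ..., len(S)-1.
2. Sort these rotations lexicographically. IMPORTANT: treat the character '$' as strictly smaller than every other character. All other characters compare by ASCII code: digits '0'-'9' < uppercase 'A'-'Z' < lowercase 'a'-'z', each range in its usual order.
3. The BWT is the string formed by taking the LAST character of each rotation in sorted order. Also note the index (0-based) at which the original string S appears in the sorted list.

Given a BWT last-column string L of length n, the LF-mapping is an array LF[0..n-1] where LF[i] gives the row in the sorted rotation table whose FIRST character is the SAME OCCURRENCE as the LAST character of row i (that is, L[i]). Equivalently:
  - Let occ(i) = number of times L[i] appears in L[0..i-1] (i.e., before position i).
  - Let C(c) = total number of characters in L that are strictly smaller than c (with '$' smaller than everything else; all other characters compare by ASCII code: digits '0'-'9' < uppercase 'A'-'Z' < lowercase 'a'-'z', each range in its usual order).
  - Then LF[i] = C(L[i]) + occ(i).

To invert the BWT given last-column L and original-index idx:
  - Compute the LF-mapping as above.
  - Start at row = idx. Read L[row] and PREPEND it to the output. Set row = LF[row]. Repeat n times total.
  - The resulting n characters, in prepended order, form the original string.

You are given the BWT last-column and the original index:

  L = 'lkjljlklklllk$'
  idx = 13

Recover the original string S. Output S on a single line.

Answer: lllklkjjkklll$

Derivation:
LF mapping: 7 3 1 8 2 9 4 10 5 11 12 13 6 0
Walk LF starting at row 13, prepending L[row]:
  step 1: row=13, L[13]='$', prepend. Next row=LF[13]=0
  step 2: row=0, L[0]='l', prepend. Next row=LF[0]=7
  step 3: row=7, L[7]='l', prepend. Next row=LF[7]=10
  step 4: row=10, L[10]='l', prepend. Next row=LF[10]=12
  step 5: row=12, L[12]='k', prepend. Next row=LF[12]=6
  step 6: row=6, L[6]='k', prepend. Next row=LF[6]=4
  step 7: row=4, L[4]='j', prepend. Next row=LF[4]=2
  step 8: row=2, L[2]='j', prepend. Next row=LF[2]=1
  step 9: row=1, L[1]='k', prepend. Next row=LF[1]=3
  step 10: row=3, L[3]='l', prepend. Next row=LF[3]=8
  step 11: row=8, L[8]='k', prepend. Next row=LF[8]=5
  step 12: row=5, L[5]='l', prepend. Next row=LF[5]=9
  step 13: row=9, L[9]='l', prepend. Next row=LF[9]=11
  step 14: row=11, L[11]='l', prepend. Next row=LF[11]=13
Reversed output: lllklkjjkklll$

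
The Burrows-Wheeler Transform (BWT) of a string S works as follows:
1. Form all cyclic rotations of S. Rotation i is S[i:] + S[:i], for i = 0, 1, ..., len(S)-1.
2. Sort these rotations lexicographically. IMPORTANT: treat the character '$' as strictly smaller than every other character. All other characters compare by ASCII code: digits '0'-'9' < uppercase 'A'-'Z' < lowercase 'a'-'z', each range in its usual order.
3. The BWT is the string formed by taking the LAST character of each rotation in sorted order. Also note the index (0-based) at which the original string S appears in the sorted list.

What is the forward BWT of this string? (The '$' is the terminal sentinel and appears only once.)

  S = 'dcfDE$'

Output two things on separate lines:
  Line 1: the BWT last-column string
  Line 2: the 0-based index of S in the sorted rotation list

Answer: EfDd$c
4

Derivation:
All 6 rotations (rotation i = S[i:]+S[:i]):
  rot[0] = dcfDE$
  rot[1] = cfDE$d
  rot[2] = fDE$dc
  rot[3] = DE$dcf
  rot[4] = E$dcfD
  rot[5] = $dcfDE
Sorted (with $ < everything):
  sorted[0] = $dcfDE  (last char: 'E')
  sorted[1] = DE$dcf  (last char: 'f')
  sorted[2] = E$dcfD  (last char: 'D')
  sorted[3] = cfDE$d  (last char: 'd')
  sorted[4] = dcfDE$  (last char: '$')
  sorted[5] = fDE$dc  (last char: 'c')
Last column: EfDd$c
Original string S is at sorted index 4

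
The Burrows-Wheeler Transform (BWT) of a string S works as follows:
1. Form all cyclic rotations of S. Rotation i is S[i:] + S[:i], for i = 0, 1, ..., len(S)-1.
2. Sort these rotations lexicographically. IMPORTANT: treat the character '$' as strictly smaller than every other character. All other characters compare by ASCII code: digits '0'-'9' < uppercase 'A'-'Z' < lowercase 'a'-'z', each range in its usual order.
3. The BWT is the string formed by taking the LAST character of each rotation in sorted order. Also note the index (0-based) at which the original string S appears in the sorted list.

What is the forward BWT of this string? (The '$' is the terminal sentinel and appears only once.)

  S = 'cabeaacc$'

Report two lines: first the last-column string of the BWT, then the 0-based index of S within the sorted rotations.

All 9 rotations (rotation i = S[i:]+S[:i]):
  rot[0] = cabeaacc$
  rot[1] = abeaacc$c
  rot[2] = beaacc$ca
  rot[3] = eaacc$cab
  rot[4] = aacc$cabe
  rot[5] = acc$cabea
  rot[6] = cc$cabeaa
  rot[7] = c$cabeaac
  rot[8] = $cabeaacc
Sorted (with $ < everything):
  sorted[0] = $cabeaacc  (last char: 'c')
  sorted[1] = aacc$cabe  (last char: 'e')
  sorted[2] = abeaacc$c  (last char: 'c')
  sorted[3] = acc$cabea  (last char: 'a')
  sorted[4] = beaacc$ca  (last char: 'a')
  sorted[5] = c$cabeaac  (last char: 'c')
  sorted[6] = cabeaacc$  (last char: '$')
  sorted[7] = cc$cabeaa  (last char: 'a')
  sorted[8] = eaacc$cab  (last char: 'b')
Last column: cecaac$ab
Original string S is at sorted index 6

Answer: cecaac$ab
6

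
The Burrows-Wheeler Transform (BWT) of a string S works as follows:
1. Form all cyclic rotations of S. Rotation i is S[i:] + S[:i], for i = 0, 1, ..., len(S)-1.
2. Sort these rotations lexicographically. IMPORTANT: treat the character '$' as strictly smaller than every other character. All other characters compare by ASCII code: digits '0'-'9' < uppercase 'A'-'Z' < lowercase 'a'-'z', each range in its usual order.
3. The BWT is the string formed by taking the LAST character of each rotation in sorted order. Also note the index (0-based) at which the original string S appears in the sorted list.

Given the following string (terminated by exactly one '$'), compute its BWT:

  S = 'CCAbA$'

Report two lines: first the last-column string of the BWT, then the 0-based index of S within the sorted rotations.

All 6 rotations (rotation i = S[i:]+S[:i]):
  rot[0] = CCAbA$
  rot[1] = CAbA$C
  rot[2] = AbA$CC
  rot[3] = bA$CCA
  rot[4] = A$CCAb
  rot[5] = $CCAbA
Sorted (with $ < everything):
  sorted[0] = $CCAbA  (last char: 'A')
  sorted[1] = A$CCAb  (last char: 'b')
  sorted[2] = AbA$CC  (last char: 'C')
  sorted[3] = CAbA$C  (last char: 'C')
  sorted[4] = CCAbA$  (last char: '$')
  sorted[5] = bA$CCA  (last char: 'A')
Last column: AbCC$A
Original string S is at sorted index 4

Answer: AbCC$A
4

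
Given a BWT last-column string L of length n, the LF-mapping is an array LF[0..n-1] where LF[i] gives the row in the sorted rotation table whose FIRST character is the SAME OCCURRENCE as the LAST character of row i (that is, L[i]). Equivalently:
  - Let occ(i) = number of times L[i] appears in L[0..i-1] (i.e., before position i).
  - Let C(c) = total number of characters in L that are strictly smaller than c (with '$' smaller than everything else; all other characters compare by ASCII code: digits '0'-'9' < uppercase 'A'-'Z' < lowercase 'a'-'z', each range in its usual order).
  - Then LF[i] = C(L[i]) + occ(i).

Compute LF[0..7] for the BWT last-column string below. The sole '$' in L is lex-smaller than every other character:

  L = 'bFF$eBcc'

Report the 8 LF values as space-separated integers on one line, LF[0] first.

Answer: 4 2 3 0 7 1 5 6

Derivation:
Char counts: '$':1, 'B':1, 'F':2, 'b':1, 'c':2, 'e':1
C (first-col start): C('$')=0, C('B')=1, C('F')=2, C('b')=4, C('c')=5, C('e')=7
L[0]='b': occ=0, LF[0]=C('b')+0=4+0=4
L[1]='F': occ=0, LF[1]=C('F')+0=2+0=2
L[2]='F': occ=1, LF[2]=C('F')+1=2+1=3
L[3]='$': occ=0, LF[3]=C('$')+0=0+0=0
L[4]='e': occ=0, LF[4]=C('e')+0=7+0=7
L[5]='B': occ=0, LF[5]=C('B')+0=1+0=1
L[6]='c': occ=0, LF[6]=C('c')+0=5+0=5
L[7]='c': occ=1, LF[7]=C('c')+1=5+1=6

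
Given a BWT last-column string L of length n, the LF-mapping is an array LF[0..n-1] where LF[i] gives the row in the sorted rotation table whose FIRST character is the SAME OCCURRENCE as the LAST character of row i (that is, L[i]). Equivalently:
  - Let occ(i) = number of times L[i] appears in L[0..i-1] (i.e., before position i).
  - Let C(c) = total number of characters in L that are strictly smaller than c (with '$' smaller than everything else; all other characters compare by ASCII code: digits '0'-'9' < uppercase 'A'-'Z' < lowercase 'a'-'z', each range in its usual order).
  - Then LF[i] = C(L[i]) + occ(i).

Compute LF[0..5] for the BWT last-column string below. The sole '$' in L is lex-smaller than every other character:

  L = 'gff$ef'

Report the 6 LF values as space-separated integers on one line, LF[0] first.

Answer: 5 2 3 0 1 4

Derivation:
Char counts: '$':1, 'e':1, 'f':3, 'g':1
C (first-col start): C('$')=0, C('e')=1, C('f')=2, C('g')=5
L[0]='g': occ=0, LF[0]=C('g')+0=5+0=5
L[1]='f': occ=0, LF[1]=C('f')+0=2+0=2
L[2]='f': occ=1, LF[2]=C('f')+1=2+1=3
L[3]='$': occ=0, LF[3]=C('$')+0=0+0=0
L[4]='e': occ=0, LF[4]=C('e')+0=1+0=1
L[5]='f': occ=2, LF[5]=C('f')+2=2+2=4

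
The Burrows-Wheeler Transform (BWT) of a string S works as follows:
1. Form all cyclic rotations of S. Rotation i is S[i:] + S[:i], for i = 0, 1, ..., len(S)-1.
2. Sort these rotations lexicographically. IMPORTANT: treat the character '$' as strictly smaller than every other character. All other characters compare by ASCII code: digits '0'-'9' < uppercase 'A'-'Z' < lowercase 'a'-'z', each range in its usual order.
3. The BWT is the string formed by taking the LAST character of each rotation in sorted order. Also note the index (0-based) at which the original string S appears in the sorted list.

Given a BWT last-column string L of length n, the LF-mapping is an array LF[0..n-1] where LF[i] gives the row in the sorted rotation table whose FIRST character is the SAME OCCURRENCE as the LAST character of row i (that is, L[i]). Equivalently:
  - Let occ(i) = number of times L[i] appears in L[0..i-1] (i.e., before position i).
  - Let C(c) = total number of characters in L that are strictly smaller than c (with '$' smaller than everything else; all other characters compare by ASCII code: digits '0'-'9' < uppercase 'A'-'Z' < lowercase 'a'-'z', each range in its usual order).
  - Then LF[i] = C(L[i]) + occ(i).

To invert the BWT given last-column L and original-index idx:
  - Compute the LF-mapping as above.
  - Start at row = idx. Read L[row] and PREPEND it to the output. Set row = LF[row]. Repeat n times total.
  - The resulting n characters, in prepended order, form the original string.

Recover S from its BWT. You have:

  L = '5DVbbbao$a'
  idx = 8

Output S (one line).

LF mapping: 1 2 3 6 7 8 4 9 0 5
Walk LF starting at row 8, prepending L[row]:
  step 1: row=8, L[8]='$', prepend. Next row=LF[8]=0
  step 2: row=0, L[0]='5', prepend. Next row=LF[0]=1
  step 3: row=1, L[1]='D', prepend. Next row=LF[1]=2
  step 4: row=2, L[2]='V', prepend. Next row=LF[2]=3
  step 5: row=3, L[3]='b', prepend. Next row=LF[3]=6
  step 6: row=6, L[6]='a', prepend. Next row=LF[6]=4
  step 7: row=4, L[4]='b', prepend. Next row=LF[4]=7
  step 8: row=7, L[7]='o', prepend. Next row=LF[7]=9
  step 9: row=9, L[9]='a', prepend. Next row=LF[9]=5
  step 10: row=5, L[5]='b', prepend. Next row=LF[5]=8
Reversed output: baobabVD5$

Answer: baobabVD5$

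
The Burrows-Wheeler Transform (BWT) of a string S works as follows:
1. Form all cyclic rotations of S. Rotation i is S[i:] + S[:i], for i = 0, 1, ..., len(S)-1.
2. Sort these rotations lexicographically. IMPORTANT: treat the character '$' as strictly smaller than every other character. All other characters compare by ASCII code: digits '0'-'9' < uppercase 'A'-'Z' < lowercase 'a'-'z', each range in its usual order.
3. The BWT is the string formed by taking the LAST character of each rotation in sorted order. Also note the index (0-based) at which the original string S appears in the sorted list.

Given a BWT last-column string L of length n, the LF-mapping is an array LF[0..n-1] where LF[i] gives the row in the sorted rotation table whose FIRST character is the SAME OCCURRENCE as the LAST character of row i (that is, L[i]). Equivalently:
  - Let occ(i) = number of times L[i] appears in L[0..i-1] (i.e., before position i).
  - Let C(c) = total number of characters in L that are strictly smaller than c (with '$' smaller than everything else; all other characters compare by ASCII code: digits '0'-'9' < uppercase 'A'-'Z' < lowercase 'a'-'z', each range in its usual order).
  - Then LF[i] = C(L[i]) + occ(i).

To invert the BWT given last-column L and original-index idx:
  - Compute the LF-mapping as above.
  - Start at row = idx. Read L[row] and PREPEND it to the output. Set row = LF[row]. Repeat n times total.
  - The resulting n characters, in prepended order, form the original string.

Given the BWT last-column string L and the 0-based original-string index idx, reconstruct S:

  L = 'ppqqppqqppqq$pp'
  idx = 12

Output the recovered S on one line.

LF mapping: 1 2 9 10 3 4 11 12 5 6 13 14 0 7 8
Walk LF starting at row 12, prepending L[row]:
  step 1: row=12, L[12]='$', prepend. Next row=LF[12]=0
  step 2: row=0, L[0]='p', prepend. Next row=LF[0]=1
  step 3: row=1, L[1]='p', prepend. Next row=LF[1]=2
  step 4: row=2, L[2]='q', prepend. Next row=LF[2]=9
  step 5: row=9, L[9]='p', prepend. Next row=LF[9]=6
  step 6: row=6, L[6]='q', prepend. Next row=LF[6]=11
  step 7: row=11, L[11]='q', prepend. Next row=LF[11]=14
  step 8: row=14, L[14]='p', prepend. Next row=LF[14]=8
  step 9: row=8, L[8]='p', prepend. Next row=LF[8]=5
  step 10: row=5, L[5]='p', prepend. Next row=LF[5]=4
  step 11: row=4, L[4]='p', prepend. Next row=LF[4]=3
  step 12: row=3, L[3]='q', prepend. Next row=LF[3]=10
  step 13: row=10, L[10]='q', prepend. Next row=LF[10]=13
  step 14: row=13, L[13]='p', prepend. Next row=LF[13]=7
  step 15: row=7, L[7]='q', prepend. Next row=LF[7]=12
Reversed output: qpqqppppqqpqpp$

Answer: qpqqppppqqpqpp$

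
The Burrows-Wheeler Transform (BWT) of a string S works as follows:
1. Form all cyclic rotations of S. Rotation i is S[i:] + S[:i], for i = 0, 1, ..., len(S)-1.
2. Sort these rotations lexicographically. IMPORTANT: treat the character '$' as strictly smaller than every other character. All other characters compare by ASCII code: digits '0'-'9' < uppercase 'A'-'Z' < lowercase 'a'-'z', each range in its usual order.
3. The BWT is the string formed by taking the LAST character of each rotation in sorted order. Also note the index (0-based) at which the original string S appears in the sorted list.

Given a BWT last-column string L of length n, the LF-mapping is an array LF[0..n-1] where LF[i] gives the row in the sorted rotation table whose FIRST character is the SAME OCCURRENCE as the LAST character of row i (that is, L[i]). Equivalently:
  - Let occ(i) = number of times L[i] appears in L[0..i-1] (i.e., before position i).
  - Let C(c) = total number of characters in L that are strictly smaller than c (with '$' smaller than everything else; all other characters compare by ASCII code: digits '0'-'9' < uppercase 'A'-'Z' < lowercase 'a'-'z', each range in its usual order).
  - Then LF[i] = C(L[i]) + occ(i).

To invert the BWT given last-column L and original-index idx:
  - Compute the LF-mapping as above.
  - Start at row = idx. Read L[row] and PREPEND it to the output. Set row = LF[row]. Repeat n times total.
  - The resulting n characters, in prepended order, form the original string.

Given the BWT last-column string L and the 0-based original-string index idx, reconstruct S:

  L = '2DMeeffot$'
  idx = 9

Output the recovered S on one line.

LF mapping: 1 2 3 4 5 6 7 8 9 0
Walk LF starting at row 9, prepending L[row]:
  step 1: row=9, L[9]='$', prepend. Next row=LF[9]=0
  step 2: row=0, L[0]='2', prepend. Next row=LF[0]=1
  step 3: row=1, L[1]='D', prepend. Next row=LF[1]=2
  step 4: row=2, L[2]='M', prepend. Next row=LF[2]=3
  step 5: row=3, L[3]='e', prepend. Next row=LF[3]=4
  step 6: row=4, L[4]='e', prepend. Next row=LF[4]=5
  step 7: row=5, L[5]='f', prepend. Next row=LF[5]=6
  step 8: row=6, L[6]='f', prepend. Next row=LF[6]=7
  step 9: row=7, L[7]='o', prepend. Next row=LF[7]=8
  step 10: row=8, L[8]='t', prepend. Next row=LF[8]=9
Reversed output: toffeeMD2$

Answer: toffeeMD2$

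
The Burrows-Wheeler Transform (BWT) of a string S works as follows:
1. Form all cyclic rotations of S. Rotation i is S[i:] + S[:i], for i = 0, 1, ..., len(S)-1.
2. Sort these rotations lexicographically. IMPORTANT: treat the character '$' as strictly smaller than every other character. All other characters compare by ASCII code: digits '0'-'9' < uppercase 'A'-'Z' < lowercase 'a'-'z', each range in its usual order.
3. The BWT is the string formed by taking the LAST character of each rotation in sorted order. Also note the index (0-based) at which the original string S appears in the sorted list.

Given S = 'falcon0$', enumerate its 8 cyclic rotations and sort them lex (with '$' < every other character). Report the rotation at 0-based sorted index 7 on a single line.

Answer: on0$falc

Derivation:
All 8 rotations (rotation i = S[i:]+S[:i]):
  rot[0] = falcon0$
  rot[1] = alcon0$f
  rot[2] = lcon0$fa
  rot[3] = con0$fal
  rot[4] = on0$falc
  rot[5] = n0$falco
  rot[6] = 0$falcon
  rot[7] = $falcon0
Sorted (with $ < everything):
  sorted[0] = $falcon0
  sorted[1] = 0$falcon
  sorted[2] = alcon0$f
  sorted[3] = con0$fal
  sorted[4] = falcon0$
  sorted[5] = lcon0$fa
  sorted[6] = n0$falco
  sorted[7] = on0$falc
sorted[7] = on0$falc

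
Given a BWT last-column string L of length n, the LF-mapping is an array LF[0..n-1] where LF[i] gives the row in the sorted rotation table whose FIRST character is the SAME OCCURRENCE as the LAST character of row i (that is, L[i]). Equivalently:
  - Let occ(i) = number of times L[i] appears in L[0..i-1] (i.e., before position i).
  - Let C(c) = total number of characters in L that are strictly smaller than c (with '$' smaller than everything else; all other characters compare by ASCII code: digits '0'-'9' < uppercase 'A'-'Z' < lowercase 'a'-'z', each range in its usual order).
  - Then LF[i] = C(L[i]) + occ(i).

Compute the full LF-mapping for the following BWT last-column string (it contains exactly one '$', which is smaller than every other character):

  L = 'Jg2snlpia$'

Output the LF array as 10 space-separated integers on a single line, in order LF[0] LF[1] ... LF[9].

Answer: 2 4 1 9 7 6 8 5 3 0

Derivation:
Char counts: '$':1, '2':1, 'J':1, 'a':1, 'g':1, 'i':1, 'l':1, 'n':1, 'p':1, 's':1
C (first-col start): C('$')=0, C('2')=1, C('J')=2, C('a')=3, C('g')=4, C('i')=5, C('l')=6, C('n')=7, C('p')=8, C('s')=9
L[0]='J': occ=0, LF[0]=C('J')+0=2+0=2
L[1]='g': occ=0, LF[1]=C('g')+0=4+0=4
L[2]='2': occ=0, LF[2]=C('2')+0=1+0=1
L[3]='s': occ=0, LF[3]=C('s')+0=9+0=9
L[4]='n': occ=0, LF[4]=C('n')+0=7+0=7
L[5]='l': occ=0, LF[5]=C('l')+0=6+0=6
L[6]='p': occ=0, LF[6]=C('p')+0=8+0=8
L[7]='i': occ=0, LF[7]=C('i')+0=5+0=5
L[8]='a': occ=0, LF[8]=C('a')+0=3+0=3
L[9]='$': occ=0, LF[9]=C('$')+0=0+0=0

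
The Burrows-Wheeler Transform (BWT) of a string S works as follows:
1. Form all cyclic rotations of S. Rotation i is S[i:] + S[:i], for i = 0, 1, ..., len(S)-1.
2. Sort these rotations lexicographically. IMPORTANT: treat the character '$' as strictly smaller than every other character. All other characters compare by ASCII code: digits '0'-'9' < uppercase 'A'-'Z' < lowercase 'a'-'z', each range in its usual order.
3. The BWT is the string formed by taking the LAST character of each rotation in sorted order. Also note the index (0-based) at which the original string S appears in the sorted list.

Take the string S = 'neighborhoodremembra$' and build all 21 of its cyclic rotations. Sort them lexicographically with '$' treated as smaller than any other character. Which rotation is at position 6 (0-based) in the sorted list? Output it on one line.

All 21 rotations (rotation i = S[i:]+S[:i]):
  rot[0] = neighborhoodremembra$
  rot[1] = eighborhoodremembra$n
  rot[2] = ighborhoodremembra$ne
  rot[3] = ghborhoodremembra$nei
  rot[4] = hborhoodremembra$neig
  rot[5] = borhoodremembra$neigh
  rot[6] = orhoodremembra$neighb
  rot[7] = rhoodremembra$neighbo
  rot[8] = hoodremembra$neighbor
  rot[9] = oodremembra$neighborh
  rot[10] = odremembra$neighborho
  rot[11] = dremembra$neighborhoo
  rot[12] = remembra$neighborhood
  rot[13] = emembra$neighborhoodr
  rot[14] = membra$neighborhoodre
  rot[15] = embra$neighborhoodrem
  rot[16] = mbra$neighborhoodreme
  rot[17] = bra$neighborhoodremem
  rot[18] = ra$neighborhoodrememb
  rot[19] = a$neighborhoodremembr
  rot[20] = $neighborhoodremembra
Sorted (with $ < everything):
  sorted[0] = $neighborhoodremembra
  sorted[1] = a$neighborhoodremembr
  sorted[2] = borhoodremembra$neigh
  sorted[3] = bra$neighborhoodremem
  sorted[4] = dremembra$neighborhoo
  sorted[5] = eighborhoodremembra$n
  sorted[6] = embra$neighborhoodrem
  sorted[7] = emembra$neighborhoodr
  sorted[8] = ghborhoodremembra$nei
  sorted[9] = hborhoodremembra$neig
  sorted[10] = hoodremembra$neighbor
  sorted[11] = ighborhoodremembra$ne
  sorted[12] = mbra$neighborhoodreme
  sorted[13] = membra$neighborhoodre
  sorted[14] = neighborhoodremembra$
  sorted[15] = odremembra$neighborho
  sorted[16] = oodremembra$neighborh
  sorted[17] = orhoodremembra$neighb
  sorted[18] = ra$neighborhoodrememb
  sorted[19] = remembra$neighborhood
  sorted[20] = rhoodremembra$neighbo
sorted[6] = embra$neighborhoodrem

Answer: embra$neighborhoodrem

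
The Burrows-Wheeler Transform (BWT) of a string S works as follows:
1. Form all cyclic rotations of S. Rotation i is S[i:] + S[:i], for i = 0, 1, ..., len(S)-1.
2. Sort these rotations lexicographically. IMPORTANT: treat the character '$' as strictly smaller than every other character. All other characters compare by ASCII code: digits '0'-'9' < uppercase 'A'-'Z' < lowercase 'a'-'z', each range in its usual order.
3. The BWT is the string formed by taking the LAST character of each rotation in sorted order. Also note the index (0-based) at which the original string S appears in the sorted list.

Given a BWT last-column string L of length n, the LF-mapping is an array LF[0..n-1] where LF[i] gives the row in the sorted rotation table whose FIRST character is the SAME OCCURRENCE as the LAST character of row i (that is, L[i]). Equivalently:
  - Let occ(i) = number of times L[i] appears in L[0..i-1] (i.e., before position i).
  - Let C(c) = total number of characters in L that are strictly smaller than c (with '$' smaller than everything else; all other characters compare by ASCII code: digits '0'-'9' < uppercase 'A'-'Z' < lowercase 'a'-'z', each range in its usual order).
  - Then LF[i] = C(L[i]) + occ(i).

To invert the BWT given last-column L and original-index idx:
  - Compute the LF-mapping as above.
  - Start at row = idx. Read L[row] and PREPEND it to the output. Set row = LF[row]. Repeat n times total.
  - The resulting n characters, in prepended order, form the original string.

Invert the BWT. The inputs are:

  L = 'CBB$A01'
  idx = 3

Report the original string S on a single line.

LF mapping: 6 4 5 0 3 1 2
Walk LF starting at row 3, prepending L[row]:
  step 1: row=3, L[3]='$', prepend. Next row=LF[3]=0
  step 2: row=0, L[0]='C', prepend. Next row=LF[0]=6
  step 3: row=6, L[6]='1', prepend. Next row=LF[6]=2
  step 4: row=2, L[2]='B', prepend. Next row=LF[2]=5
  step 5: row=5, L[5]='0', prepend. Next row=LF[5]=1
  step 6: row=1, L[1]='B', prepend. Next row=LF[1]=4
  step 7: row=4, L[4]='A', prepend. Next row=LF[4]=3
Reversed output: AB0B1C$

Answer: AB0B1C$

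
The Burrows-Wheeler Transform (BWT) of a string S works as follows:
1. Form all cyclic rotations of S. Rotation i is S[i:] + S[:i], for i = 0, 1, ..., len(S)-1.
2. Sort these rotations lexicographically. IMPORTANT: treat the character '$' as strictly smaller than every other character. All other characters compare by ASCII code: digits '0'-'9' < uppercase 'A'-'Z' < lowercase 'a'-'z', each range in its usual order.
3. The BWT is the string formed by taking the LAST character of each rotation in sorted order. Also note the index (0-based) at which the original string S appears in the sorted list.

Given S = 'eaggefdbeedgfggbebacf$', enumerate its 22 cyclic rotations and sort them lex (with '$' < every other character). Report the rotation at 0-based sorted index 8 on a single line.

Answer: dgfggbebacf$eaggefdbee

Derivation:
All 22 rotations (rotation i = S[i:]+S[:i]):
  rot[0] = eaggefdbeedgfggbebacf$
  rot[1] = aggefdbeedgfggbebacf$e
  rot[2] = ggefdbeedgfggbebacf$ea
  rot[3] = gefdbeedgfggbebacf$eag
  rot[4] = efdbeedgfggbebacf$eagg
  rot[5] = fdbeedgfggbebacf$eagge
  rot[6] = dbeedgfggbebacf$eaggef
  rot[7] = beedgfggbebacf$eaggefd
  rot[8] = eedgfggbebacf$eaggefdb
  rot[9] = edgfggbebacf$eaggefdbe
  rot[10] = dgfggbebacf$eaggefdbee
  rot[11] = gfggbebacf$eaggefdbeed
  rot[12] = fggbebacf$eaggefdbeedg
  rot[13] = ggbebacf$eaggefdbeedgf
  rot[14] = gbebacf$eaggefdbeedgfg
  rot[15] = bebacf$eaggefdbeedgfgg
  rot[16] = ebacf$eaggefdbeedgfggb
  rot[17] = bacf$eaggefdbeedgfggbe
  rot[18] = acf$eaggefdbeedgfggbeb
  rot[19] = cf$eaggefdbeedgfggbeba
  rot[20] = f$eaggefdbeedgfggbebac
  rot[21] = $eaggefdbeedgfggbebacf
Sorted (with $ < everything):
  sorted[0] = $eaggefdbeedgfggbebacf
  sorted[1] = acf$eaggefdbeedgfggbeb
  sorted[2] = aggefdbeedgfggbebacf$e
  sorted[3] = bacf$eaggefdbeedgfggbe
  sorted[4] = bebacf$eaggefdbeedgfgg
  sorted[5] = beedgfggbebacf$eaggefd
  sorted[6] = cf$eaggefdbeedgfggbeba
  sorted[7] = dbeedgfggbebacf$eaggef
  sorted[8] = dgfggbebacf$eaggefdbee
  sorted[9] = eaggefdbeedgfggbebacf$
  sorted[10] = ebacf$eaggefdbeedgfggb
  sorted[11] = edgfggbebacf$eaggefdbe
  sorted[12] = eedgfggbebacf$eaggefdb
  sorted[13] = efdbeedgfggbebacf$eagg
  sorted[14] = f$eaggefdbeedgfggbebac
  sorted[15] = fdbeedgfggbebacf$eagge
  sorted[16] = fggbebacf$eaggefdbeedg
  sorted[17] = gbebacf$eaggefdbeedgfg
  sorted[18] = gefdbeedgfggbebacf$eag
  sorted[19] = gfggbebacf$eaggefdbeed
  sorted[20] = ggbebacf$eaggefdbeedgf
  sorted[21] = ggefdbeedgfggbebacf$ea
sorted[8] = dgfggbebacf$eaggefdbee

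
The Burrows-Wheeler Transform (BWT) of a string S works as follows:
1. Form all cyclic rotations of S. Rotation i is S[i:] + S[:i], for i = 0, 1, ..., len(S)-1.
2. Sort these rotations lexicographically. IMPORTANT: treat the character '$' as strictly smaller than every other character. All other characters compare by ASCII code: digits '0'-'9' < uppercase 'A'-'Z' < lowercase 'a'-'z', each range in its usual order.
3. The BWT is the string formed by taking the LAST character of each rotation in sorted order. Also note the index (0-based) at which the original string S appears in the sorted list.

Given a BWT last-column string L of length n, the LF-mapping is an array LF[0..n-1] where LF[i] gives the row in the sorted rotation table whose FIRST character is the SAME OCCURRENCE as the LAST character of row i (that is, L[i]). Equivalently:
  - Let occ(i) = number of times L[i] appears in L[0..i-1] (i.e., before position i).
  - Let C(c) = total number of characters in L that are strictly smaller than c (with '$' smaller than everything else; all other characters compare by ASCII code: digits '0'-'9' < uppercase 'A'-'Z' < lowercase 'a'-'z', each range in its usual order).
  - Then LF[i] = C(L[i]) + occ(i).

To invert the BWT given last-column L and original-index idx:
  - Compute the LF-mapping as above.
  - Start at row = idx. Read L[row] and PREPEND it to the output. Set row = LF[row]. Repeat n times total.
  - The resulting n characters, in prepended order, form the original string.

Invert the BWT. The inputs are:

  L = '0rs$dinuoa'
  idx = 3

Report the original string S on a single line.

LF mapping: 1 7 8 0 3 4 5 9 6 2
Walk LF starting at row 3, prepending L[row]:
  step 1: row=3, L[3]='$', prepend. Next row=LF[3]=0
  step 2: row=0, L[0]='0', prepend. Next row=LF[0]=1
  step 3: row=1, L[1]='r', prepend. Next row=LF[1]=7
  step 4: row=7, L[7]='u', prepend. Next row=LF[7]=9
  step 5: row=9, L[9]='a', prepend. Next row=LF[9]=2
  step 6: row=2, L[2]='s', prepend. Next row=LF[2]=8
  step 7: row=8, L[8]='o', prepend. Next row=LF[8]=6
  step 8: row=6, L[6]='n', prepend. Next row=LF[6]=5
  step 9: row=5, L[5]='i', prepend. Next row=LF[5]=4
  step 10: row=4, L[4]='d', prepend. Next row=LF[4]=3
Reversed output: dinosaur0$

Answer: dinosaur0$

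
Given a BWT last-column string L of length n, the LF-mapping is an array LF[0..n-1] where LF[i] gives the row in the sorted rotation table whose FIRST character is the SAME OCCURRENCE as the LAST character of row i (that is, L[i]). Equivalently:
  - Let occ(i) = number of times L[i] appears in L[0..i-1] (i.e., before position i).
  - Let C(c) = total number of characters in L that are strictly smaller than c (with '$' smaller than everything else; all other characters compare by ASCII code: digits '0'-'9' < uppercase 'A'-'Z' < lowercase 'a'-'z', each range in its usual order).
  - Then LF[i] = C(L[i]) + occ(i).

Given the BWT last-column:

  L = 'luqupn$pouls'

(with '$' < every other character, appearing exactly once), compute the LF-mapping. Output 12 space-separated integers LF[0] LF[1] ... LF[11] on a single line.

Answer: 1 9 7 10 5 3 0 6 4 11 2 8

Derivation:
Char counts: '$':1, 'l':2, 'n':1, 'o':1, 'p':2, 'q':1, 's':1, 'u':3
C (first-col start): C('$')=0, C('l')=1, C('n')=3, C('o')=4, C('p')=5, C('q')=7, C('s')=8, C('u')=9
L[0]='l': occ=0, LF[0]=C('l')+0=1+0=1
L[1]='u': occ=0, LF[1]=C('u')+0=9+0=9
L[2]='q': occ=0, LF[2]=C('q')+0=7+0=7
L[3]='u': occ=1, LF[3]=C('u')+1=9+1=10
L[4]='p': occ=0, LF[4]=C('p')+0=5+0=5
L[5]='n': occ=0, LF[5]=C('n')+0=3+0=3
L[6]='$': occ=0, LF[6]=C('$')+0=0+0=0
L[7]='p': occ=1, LF[7]=C('p')+1=5+1=6
L[8]='o': occ=0, LF[8]=C('o')+0=4+0=4
L[9]='u': occ=2, LF[9]=C('u')+2=9+2=11
L[10]='l': occ=1, LF[10]=C('l')+1=1+1=2
L[11]='s': occ=0, LF[11]=C('s')+0=8+0=8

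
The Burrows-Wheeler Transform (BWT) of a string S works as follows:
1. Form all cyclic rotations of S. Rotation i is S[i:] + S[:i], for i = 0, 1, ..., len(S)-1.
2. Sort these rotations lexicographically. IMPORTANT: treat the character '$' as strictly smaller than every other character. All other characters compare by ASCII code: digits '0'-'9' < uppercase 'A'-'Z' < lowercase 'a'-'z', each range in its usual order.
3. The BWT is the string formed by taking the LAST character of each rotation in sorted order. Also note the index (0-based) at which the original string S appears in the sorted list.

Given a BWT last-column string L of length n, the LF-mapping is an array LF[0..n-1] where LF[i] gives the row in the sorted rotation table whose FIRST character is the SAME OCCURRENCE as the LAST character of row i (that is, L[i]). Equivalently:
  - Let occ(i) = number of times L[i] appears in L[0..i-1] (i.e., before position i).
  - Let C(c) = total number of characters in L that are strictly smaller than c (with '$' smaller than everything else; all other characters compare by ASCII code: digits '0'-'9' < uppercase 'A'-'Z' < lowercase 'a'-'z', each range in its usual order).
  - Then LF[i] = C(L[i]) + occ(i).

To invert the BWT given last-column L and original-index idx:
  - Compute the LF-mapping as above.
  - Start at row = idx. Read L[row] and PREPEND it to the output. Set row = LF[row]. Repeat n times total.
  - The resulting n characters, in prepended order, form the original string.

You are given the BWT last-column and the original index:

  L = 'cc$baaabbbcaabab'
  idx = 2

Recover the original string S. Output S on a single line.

Answer: aabcbbbbaacaabc$

Derivation:
LF mapping: 13 14 0 7 1 2 3 8 9 10 15 4 5 11 6 12
Walk LF starting at row 2, prepending L[row]:
  step 1: row=2, L[2]='$', prepend. Next row=LF[2]=0
  step 2: row=0, L[0]='c', prepend. Next row=LF[0]=13
  step 3: row=13, L[13]='b', prepend. Next row=LF[13]=11
  step 4: row=11, L[11]='a', prepend. Next row=LF[11]=4
  step 5: row=4, L[4]='a', prepend. Next row=LF[4]=1
  step 6: row=1, L[1]='c', prepend. Next row=LF[1]=14
  step 7: row=14, L[14]='a', prepend. Next row=LF[14]=6
  step 8: row=6, L[6]='a', prepend. Next row=LF[6]=3
  step 9: row=3, L[3]='b', prepend. Next row=LF[3]=7
  step 10: row=7, L[7]='b', prepend. Next row=LF[7]=8
  step 11: row=8, L[8]='b', prepend. Next row=LF[8]=9
  step 12: row=9, L[9]='b', prepend. Next row=LF[9]=10
  step 13: row=10, L[10]='c', prepend. Next row=LF[10]=15
  step 14: row=15, L[15]='b', prepend. Next row=LF[15]=12
  step 15: row=12, L[12]='a', prepend. Next row=LF[12]=5
  step 16: row=5, L[5]='a', prepend. Next row=LF[5]=2
Reversed output: aabcbbbbaacaabc$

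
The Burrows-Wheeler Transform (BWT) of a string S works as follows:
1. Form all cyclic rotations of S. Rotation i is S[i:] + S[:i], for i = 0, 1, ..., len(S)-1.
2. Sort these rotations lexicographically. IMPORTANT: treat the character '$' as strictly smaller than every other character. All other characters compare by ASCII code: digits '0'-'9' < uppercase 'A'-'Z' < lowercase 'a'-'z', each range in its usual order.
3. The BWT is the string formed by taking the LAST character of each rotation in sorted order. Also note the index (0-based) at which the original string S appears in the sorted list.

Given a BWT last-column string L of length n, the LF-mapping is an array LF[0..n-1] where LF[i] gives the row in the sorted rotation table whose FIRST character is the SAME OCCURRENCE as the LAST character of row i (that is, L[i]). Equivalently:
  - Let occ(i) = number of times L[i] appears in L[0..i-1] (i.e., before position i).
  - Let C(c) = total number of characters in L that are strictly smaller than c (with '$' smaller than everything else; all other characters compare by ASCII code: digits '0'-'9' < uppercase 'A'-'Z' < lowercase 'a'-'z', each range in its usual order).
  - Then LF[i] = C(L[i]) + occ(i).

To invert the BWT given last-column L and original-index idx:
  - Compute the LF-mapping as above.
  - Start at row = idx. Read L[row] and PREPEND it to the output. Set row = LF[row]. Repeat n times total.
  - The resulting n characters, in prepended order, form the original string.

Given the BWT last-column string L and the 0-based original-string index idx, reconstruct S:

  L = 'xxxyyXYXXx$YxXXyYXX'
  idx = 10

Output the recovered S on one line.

LF mapping: 11 12 13 16 17 1 8 2 3 14 0 9 15 4 5 18 10 6 7
Walk LF starting at row 10, prepending L[row]:
  step 1: row=10, L[10]='$', prepend. Next row=LF[10]=0
  step 2: row=0, L[0]='x', prepend. Next row=LF[0]=11
  step 3: row=11, L[11]='Y', prepend. Next row=LF[11]=9
  step 4: row=9, L[9]='x', prepend. Next row=LF[9]=14
  step 5: row=14, L[14]='X', prepend. Next row=LF[14]=5
  step 6: row=5, L[5]='X', prepend. Next row=LF[5]=1
  step 7: row=1, L[1]='x', prepend. Next row=LF[1]=12
  step 8: row=12, L[12]='x', prepend. Next row=LF[12]=15
  step 9: row=15, L[15]='y', prepend. Next row=LF[15]=18
  step 10: row=18, L[18]='X', prepend. Next row=LF[18]=7
  step 11: row=7, L[7]='X', prepend. Next row=LF[7]=2
  step 12: row=2, L[2]='x', prepend. Next row=LF[2]=13
  step 13: row=13, L[13]='X', prepend. Next row=LF[13]=4
  step 14: row=4, L[4]='y', prepend. Next row=LF[4]=17
  step 15: row=17, L[17]='X', prepend. Next row=LF[17]=6
  step 16: row=6, L[6]='Y', prepend. Next row=LF[6]=8
  step 17: row=8, L[8]='X', prepend. Next row=LF[8]=3
  step 18: row=3, L[3]='y', prepend. Next row=LF[3]=16
  step 19: row=16, L[16]='Y', prepend. Next row=LF[16]=10
Reversed output: YyXYXyXxXXyxxXXxYx$

Answer: YyXYXyXxXXyxxXXxYx$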